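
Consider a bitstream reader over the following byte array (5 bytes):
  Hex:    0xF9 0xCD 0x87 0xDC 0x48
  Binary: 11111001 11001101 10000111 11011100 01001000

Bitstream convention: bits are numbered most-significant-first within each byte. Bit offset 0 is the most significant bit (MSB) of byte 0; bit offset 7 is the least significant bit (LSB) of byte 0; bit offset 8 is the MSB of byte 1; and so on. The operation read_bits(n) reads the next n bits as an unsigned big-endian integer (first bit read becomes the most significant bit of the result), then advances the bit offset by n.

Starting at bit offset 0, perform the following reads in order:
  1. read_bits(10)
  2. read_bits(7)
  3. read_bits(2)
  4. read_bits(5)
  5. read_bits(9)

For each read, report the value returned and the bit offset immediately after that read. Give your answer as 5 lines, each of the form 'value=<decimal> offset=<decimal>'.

Answer: value=999 offset=10
value=27 offset=17
value=0 offset=19
value=7 offset=24
value=440 offset=33

Derivation:
Read 1: bits[0:10] width=10 -> value=999 (bin 1111100111); offset now 10 = byte 1 bit 2; 30 bits remain
Read 2: bits[10:17] width=7 -> value=27 (bin 0011011); offset now 17 = byte 2 bit 1; 23 bits remain
Read 3: bits[17:19] width=2 -> value=0 (bin 00); offset now 19 = byte 2 bit 3; 21 bits remain
Read 4: bits[19:24] width=5 -> value=7 (bin 00111); offset now 24 = byte 3 bit 0; 16 bits remain
Read 5: bits[24:33] width=9 -> value=440 (bin 110111000); offset now 33 = byte 4 bit 1; 7 bits remain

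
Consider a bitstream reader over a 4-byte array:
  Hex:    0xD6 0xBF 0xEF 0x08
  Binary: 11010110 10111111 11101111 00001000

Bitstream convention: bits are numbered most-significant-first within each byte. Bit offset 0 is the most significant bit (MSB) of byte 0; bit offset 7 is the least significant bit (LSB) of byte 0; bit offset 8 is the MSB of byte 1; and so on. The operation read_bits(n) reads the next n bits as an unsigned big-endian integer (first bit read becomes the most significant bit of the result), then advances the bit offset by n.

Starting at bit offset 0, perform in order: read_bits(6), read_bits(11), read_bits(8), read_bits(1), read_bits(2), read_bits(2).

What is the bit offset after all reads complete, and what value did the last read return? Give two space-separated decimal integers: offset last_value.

Answer: 30 2

Derivation:
Read 1: bits[0:6] width=6 -> value=53 (bin 110101); offset now 6 = byte 0 bit 6; 26 bits remain
Read 2: bits[6:17] width=11 -> value=1407 (bin 10101111111); offset now 17 = byte 2 bit 1; 15 bits remain
Read 3: bits[17:25] width=8 -> value=222 (bin 11011110); offset now 25 = byte 3 bit 1; 7 bits remain
Read 4: bits[25:26] width=1 -> value=0 (bin 0); offset now 26 = byte 3 bit 2; 6 bits remain
Read 5: bits[26:28] width=2 -> value=0 (bin 00); offset now 28 = byte 3 bit 4; 4 bits remain
Read 6: bits[28:30] width=2 -> value=2 (bin 10); offset now 30 = byte 3 bit 6; 2 bits remain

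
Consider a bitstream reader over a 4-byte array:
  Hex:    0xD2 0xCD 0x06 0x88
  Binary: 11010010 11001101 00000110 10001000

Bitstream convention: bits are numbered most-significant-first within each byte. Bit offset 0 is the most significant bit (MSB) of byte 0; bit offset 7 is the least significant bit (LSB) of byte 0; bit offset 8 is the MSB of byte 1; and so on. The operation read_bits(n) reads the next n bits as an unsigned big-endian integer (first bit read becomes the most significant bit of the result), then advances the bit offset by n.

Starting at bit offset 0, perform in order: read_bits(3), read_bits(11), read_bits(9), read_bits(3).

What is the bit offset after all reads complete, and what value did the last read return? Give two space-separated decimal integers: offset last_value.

Answer: 26 2

Derivation:
Read 1: bits[0:3] width=3 -> value=6 (bin 110); offset now 3 = byte 0 bit 3; 29 bits remain
Read 2: bits[3:14] width=11 -> value=1203 (bin 10010110011); offset now 14 = byte 1 bit 6; 18 bits remain
Read 3: bits[14:23] width=9 -> value=131 (bin 010000011); offset now 23 = byte 2 bit 7; 9 bits remain
Read 4: bits[23:26] width=3 -> value=2 (bin 010); offset now 26 = byte 3 bit 2; 6 bits remain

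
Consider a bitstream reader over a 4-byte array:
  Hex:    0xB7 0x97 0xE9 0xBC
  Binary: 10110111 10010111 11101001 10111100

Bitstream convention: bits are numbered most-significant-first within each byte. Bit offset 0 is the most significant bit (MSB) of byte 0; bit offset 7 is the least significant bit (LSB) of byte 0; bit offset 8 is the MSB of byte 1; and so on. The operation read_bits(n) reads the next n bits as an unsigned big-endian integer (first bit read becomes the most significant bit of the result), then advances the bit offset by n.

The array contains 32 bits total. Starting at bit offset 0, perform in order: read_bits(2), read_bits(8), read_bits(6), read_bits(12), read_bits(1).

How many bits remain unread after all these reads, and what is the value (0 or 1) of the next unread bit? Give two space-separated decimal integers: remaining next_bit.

Answer: 3 1

Derivation:
Read 1: bits[0:2] width=2 -> value=2 (bin 10); offset now 2 = byte 0 bit 2; 30 bits remain
Read 2: bits[2:10] width=8 -> value=222 (bin 11011110); offset now 10 = byte 1 bit 2; 22 bits remain
Read 3: bits[10:16] width=6 -> value=23 (bin 010111); offset now 16 = byte 2 bit 0; 16 bits remain
Read 4: bits[16:28] width=12 -> value=3739 (bin 111010011011); offset now 28 = byte 3 bit 4; 4 bits remain
Read 5: bits[28:29] width=1 -> value=1 (bin 1); offset now 29 = byte 3 bit 5; 3 bits remain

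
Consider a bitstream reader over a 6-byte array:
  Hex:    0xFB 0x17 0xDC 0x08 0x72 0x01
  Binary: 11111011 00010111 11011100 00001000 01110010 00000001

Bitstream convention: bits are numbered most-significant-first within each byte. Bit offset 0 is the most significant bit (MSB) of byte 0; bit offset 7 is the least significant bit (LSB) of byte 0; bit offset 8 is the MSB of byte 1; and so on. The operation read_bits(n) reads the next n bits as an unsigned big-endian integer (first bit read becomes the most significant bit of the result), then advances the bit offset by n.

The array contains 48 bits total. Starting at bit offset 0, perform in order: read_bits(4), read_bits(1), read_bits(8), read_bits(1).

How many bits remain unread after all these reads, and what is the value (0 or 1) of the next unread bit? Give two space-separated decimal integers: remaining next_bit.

Answer: 34 1

Derivation:
Read 1: bits[0:4] width=4 -> value=15 (bin 1111); offset now 4 = byte 0 bit 4; 44 bits remain
Read 2: bits[4:5] width=1 -> value=1 (bin 1); offset now 5 = byte 0 bit 5; 43 bits remain
Read 3: bits[5:13] width=8 -> value=98 (bin 01100010); offset now 13 = byte 1 bit 5; 35 bits remain
Read 4: bits[13:14] width=1 -> value=1 (bin 1); offset now 14 = byte 1 bit 6; 34 bits remain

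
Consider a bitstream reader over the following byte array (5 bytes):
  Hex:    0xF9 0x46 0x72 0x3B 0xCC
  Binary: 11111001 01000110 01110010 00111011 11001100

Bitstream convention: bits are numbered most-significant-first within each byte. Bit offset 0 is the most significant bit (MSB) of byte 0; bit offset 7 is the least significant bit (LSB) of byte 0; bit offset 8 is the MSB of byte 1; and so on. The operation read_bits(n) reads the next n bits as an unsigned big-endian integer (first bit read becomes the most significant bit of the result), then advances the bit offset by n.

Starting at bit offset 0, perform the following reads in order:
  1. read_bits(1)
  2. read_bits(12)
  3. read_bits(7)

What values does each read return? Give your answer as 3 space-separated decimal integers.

Read 1: bits[0:1] width=1 -> value=1 (bin 1); offset now 1 = byte 0 bit 1; 39 bits remain
Read 2: bits[1:13] width=12 -> value=3880 (bin 111100101000); offset now 13 = byte 1 bit 5; 27 bits remain
Read 3: bits[13:20] width=7 -> value=103 (bin 1100111); offset now 20 = byte 2 bit 4; 20 bits remain

Answer: 1 3880 103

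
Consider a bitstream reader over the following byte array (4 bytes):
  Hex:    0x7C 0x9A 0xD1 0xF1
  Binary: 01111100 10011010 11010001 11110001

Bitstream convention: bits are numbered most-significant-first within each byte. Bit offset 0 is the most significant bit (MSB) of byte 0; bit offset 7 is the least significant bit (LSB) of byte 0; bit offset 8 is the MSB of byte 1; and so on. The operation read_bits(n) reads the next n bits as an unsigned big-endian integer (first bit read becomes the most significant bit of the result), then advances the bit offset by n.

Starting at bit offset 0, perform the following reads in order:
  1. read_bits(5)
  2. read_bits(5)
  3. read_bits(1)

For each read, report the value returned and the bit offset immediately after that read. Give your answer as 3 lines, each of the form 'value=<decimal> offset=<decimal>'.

Read 1: bits[0:5] width=5 -> value=15 (bin 01111); offset now 5 = byte 0 bit 5; 27 bits remain
Read 2: bits[5:10] width=5 -> value=18 (bin 10010); offset now 10 = byte 1 bit 2; 22 bits remain
Read 3: bits[10:11] width=1 -> value=0 (bin 0); offset now 11 = byte 1 bit 3; 21 bits remain

Answer: value=15 offset=5
value=18 offset=10
value=0 offset=11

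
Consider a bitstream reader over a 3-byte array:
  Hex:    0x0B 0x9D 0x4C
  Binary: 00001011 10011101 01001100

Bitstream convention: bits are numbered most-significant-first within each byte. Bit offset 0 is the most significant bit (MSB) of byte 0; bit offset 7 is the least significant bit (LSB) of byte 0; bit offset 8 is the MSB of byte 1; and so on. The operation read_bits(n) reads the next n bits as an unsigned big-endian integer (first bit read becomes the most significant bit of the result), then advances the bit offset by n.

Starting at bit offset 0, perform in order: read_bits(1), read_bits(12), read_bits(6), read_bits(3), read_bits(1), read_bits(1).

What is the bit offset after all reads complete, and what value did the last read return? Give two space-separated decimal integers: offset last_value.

Read 1: bits[0:1] width=1 -> value=0 (bin 0); offset now 1 = byte 0 bit 1; 23 bits remain
Read 2: bits[1:13] width=12 -> value=371 (bin 000101110011); offset now 13 = byte 1 bit 5; 11 bits remain
Read 3: bits[13:19] width=6 -> value=42 (bin 101010); offset now 19 = byte 2 bit 3; 5 bits remain
Read 4: bits[19:22] width=3 -> value=3 (bin 011); offset now 22 = byte 2 bit 6; 2 bits remain
Read 5: bits[22:23] width=1 -> value=0 (bin 0); offset now 23 = byte 2 bit 7; 1 bits remain
Read 6: bits[23:24] width=1 -> value=0 (bin 0); offset now 24 = byte 3 bit 0; 0 bits remain

Answer: 24 0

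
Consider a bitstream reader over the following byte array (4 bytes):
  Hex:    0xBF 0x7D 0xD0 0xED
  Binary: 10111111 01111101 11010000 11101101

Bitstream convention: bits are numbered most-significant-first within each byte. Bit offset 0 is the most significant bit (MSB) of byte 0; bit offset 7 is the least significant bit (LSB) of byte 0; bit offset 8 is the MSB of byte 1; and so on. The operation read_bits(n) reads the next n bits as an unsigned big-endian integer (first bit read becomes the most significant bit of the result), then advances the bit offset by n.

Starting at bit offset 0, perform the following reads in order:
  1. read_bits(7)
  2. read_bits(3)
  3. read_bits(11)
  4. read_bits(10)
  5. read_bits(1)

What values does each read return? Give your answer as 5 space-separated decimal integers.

Answer: 95 5 1978 118 1

Derivation:
Read 1: bits[0:7] width=7 -> value=95 (bin 1011111); offset now 7 = byte 0 bit 7; 25 bits remain
Read 2: bits[7:10] width=3 -> value=5 (bin 101); offset now 10 = byte 1 bit 2; 22 bits remain
Read 3: bits[10:21] width=11 -> value=1978 (bin 11110111010); offset now 21 = byte 2 bit 5; 11 bits remain
Read 4: bits[21:31] width=10 -> value=118 (bin 0001110110); offset now 31 = byte 3 bit 7; 1 bits remain
Read 5: bits[31:32] width=1 -> value=1 (bin 1); offset now 32 = byte 4 bit 0; 0 bits remain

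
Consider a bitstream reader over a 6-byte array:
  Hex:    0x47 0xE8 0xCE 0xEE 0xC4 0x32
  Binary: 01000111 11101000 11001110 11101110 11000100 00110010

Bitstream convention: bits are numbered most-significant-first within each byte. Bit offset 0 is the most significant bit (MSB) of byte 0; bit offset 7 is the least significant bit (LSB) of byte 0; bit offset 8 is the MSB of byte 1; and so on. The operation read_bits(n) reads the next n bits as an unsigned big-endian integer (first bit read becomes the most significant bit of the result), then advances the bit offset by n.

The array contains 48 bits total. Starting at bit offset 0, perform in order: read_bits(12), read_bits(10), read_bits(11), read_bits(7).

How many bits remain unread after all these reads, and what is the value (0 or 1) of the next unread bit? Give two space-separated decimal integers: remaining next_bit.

Answer: 8 0

Derivation:
Read 1: bits[0:12] width=12 -> value=1150 (bin 010001111110); offset now 12 = byte 1 bit 4; 36 bits remain
Read 2: bits[12:22] width=10 -> value=563 (bin 1000110011); offset now 22 = byte 2 bit 6; 26 bits remain
Read 3: bits[22:33] width=11 -> value=1501 (bin 10111011101); offset now 33 = byte 4 bit 1; 15 bits remain
Read 4: bits[33:40] width=7 -> value=68 (bin 1000100); offset now 40 = byte 5 bit 0; 8 bits remain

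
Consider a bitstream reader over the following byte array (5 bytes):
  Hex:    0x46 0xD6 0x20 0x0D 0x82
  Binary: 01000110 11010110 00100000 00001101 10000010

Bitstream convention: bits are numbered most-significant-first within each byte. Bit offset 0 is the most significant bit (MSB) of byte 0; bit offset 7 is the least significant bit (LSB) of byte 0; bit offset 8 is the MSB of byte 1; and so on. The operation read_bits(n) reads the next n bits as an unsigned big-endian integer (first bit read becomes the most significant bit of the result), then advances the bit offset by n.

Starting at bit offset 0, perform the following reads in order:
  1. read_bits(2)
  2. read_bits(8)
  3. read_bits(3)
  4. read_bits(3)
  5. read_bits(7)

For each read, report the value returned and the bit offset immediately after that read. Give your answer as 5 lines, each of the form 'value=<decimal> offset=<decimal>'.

Answer: value=1 offset=2
value=27 offset=10
value=2 offset=13
value=6 offset=16
value=16 offset=23

Derivation:
Read 1: bits[0:2] width=2 -> value=1 (bin 01); offset now 2 = byte 0 bit 2; 38 bits remain
Read 2: bits[2:10] width=8 -> value=27 (bin 00011011); offset now 10 = byte 1 bit 2; 30 bits remain
Read 3: bits[10:13] width=3 -> value=2 (bin 010); offset now 13 = byte 1 bit 5; 27 bits remain
Read 4: bits[13:16] width=3 -> value=6 (bin 110); offset now 16 = byte 2 bit 0; 24 bits remain
Read 5: bits[16:23] width=7 -> value=16 (bin 0010000); offset now 23 = byte 2 bit 7; 17 bits remain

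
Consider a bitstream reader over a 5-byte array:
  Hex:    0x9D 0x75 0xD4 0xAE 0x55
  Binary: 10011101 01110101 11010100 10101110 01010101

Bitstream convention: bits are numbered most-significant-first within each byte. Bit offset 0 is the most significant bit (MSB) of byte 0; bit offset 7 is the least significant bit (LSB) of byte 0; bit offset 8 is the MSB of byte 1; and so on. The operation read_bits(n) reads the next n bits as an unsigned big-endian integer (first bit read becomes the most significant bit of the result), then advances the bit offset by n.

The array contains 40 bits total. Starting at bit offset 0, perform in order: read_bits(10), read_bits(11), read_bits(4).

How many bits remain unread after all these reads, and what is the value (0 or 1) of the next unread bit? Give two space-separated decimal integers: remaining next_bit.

Answer: 15 0

Derivation:
Read 1: bits[0:10] width=10 -> value=629 (bin 1001110101); offset now 10 = byte 1 bit 2; 30 bits remain
Read 2: bits[10:21] width=11 -> value=1722 (bin 11010111010); offset now 21 = byte 2 bit 5; 19 bits remain
Read 3: bits[21:25] width=4 -> value=9 (bin 1001); offset now 25 = byte 3 bit 1; 15 bits remain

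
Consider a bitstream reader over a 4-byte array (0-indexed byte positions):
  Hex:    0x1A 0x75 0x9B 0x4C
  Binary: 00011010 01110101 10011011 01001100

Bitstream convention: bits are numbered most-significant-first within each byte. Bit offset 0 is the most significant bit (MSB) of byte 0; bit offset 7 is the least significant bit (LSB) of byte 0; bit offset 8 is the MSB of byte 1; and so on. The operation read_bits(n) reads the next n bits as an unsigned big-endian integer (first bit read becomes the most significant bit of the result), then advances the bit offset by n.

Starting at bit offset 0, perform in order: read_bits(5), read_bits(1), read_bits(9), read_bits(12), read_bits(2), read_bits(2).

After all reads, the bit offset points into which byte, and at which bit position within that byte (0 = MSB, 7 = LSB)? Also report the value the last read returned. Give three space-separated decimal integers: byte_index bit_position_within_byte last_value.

Read 1: bits[0:5] width=5 -> value=3 (bin 00011); offset now 5 = byte 0 bit 5; 27 bits remain
Read 2: bits[5:6] width=1 -> value=0 (bin 0); offset now 6 = byte 0 bit 6; 26 bits remain
Read 3: bits[6:15] width=9 -> value=314 (bin 100111010); offset now 15 = byte 1 bit 7; 17 bits remain
Read 4: bits[15:27] width=12 -> value=3290 (bin 110011011010); offset now 27 = byte 3 bit 3; 5 bits remain
Read 5: bits[27:29] width=2 -> value=1 (bin 01); offset now 29 = byte 3 bit 5; 3 bits remain
Read 6: bits[29:31] width=2 -> value=2 (bin 10); offset now 31 = byte 3 bit 7; 1 bits remain

Answer: 3 7 2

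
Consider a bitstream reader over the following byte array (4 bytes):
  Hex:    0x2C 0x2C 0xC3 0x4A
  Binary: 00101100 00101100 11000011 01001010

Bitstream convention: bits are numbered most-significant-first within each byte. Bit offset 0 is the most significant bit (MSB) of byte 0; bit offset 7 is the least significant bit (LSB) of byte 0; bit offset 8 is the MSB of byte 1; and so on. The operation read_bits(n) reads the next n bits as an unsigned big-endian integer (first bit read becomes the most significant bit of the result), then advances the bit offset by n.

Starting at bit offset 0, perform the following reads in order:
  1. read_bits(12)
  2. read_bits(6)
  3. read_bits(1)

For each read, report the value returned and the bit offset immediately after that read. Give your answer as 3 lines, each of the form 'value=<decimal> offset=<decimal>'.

Answer: value=706 offset=12
value=51 offset=18
value=0 offset=19

Derivation:
Read 1: bits[0:12] width=12 -> value=706 (bin 001011000010); offset now 12 = byte 1 bit 4; 20 bits remain
Read 2: bits[12:18] width=6 -> value=51 (bin 110011); offset now 18 = byte 2 bit 2; 14 bits remain
Read 3: bits[18:19] width=1 -> value=0 (bin 0); offset now 19 = byte 2 bit 3; 13 bits remain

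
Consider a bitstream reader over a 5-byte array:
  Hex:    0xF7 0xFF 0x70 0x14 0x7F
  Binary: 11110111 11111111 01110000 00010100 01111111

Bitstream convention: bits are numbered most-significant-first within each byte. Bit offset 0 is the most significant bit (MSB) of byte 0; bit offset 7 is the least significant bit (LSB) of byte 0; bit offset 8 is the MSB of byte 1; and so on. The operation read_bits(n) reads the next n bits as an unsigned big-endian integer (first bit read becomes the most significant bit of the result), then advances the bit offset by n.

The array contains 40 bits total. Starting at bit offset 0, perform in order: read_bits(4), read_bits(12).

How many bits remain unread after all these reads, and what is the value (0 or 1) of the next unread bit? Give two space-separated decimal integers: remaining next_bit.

Read 1: bits[0:4] width=4 -> value=15 (bin 1111); offset now 4 = byte 0 bit 4; 36 bits remain
Read 2: bits[4:16] width=12 -> value=2047 (bin 011111111111); offset now 16 = byte 2 bit 0; 24 bits remain

Answer: 24 0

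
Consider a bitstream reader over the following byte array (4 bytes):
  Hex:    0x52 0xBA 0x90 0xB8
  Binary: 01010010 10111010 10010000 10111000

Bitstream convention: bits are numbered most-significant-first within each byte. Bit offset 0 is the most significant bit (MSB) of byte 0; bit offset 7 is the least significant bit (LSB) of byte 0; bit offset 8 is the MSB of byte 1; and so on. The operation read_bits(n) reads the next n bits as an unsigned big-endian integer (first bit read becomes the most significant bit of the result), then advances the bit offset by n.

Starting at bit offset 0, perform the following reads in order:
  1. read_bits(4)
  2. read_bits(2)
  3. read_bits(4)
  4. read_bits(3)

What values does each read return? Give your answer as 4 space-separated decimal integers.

Answer: 5 0 10 7

Derivation:
Read 1: bits[0:4] width=4 -> value=5 (bin 0101); offset now 4 = byte 0 bit 4; 28 bits remain
Read 2: bits[4:6] width=2 -> value=0 (bin 00); offset now 6 = byte 0 bit 6; 26 bits remain
Read 3: bits[6:10] width=4 -> value=10 (bin 1010); offset now 10 = byte 1 bit 2; 22 bits remain
Read 4: bits[10:13] width=3 -> value=7 (bin 111); offset now 13 = byte 1 bit 5; 19 bits remain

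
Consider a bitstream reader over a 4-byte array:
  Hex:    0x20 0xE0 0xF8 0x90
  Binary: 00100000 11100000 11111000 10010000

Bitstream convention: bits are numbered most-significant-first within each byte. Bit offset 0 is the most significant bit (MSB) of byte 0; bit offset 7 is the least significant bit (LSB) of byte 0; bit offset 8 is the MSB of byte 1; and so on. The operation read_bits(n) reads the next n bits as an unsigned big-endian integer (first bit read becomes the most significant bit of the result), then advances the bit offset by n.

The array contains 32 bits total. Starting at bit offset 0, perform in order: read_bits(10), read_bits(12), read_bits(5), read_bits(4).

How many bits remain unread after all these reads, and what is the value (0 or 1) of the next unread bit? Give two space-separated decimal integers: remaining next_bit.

Answer: 1 0

Derivation:
Read 1: bits[0:10] width=10 -> value=131 (bin 0010000011); offset now 10 = byte 1 bit 2; 22 bits remain
Read 2: bits[10:22] width=12 -> value=2110 (bin 100000111110); offset now 22 = byte 2 bit 6; 10 bits remain
Read 3: bits[22:27] width=5 -> value=4 (bin 00100); offset now 27 = byte 3 bit 3; 5 bits remain
Read 4: bits[27:31] width=4 -> value=8 (bin 1000); offset now 31 = byte 3 bit 7; 1 bits remain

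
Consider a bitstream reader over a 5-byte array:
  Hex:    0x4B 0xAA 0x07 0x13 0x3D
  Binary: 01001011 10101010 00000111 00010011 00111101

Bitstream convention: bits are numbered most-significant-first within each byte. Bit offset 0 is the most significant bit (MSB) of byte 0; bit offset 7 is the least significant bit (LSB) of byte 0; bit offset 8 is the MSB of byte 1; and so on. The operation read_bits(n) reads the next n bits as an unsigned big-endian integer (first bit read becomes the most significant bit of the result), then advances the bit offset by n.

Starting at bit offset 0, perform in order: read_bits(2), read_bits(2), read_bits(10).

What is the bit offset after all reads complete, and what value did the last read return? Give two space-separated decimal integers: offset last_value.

Answer: 14 746

Derivation:
Read 1: bits[0:2] width=2 -> value=1 (bin 01); offset now 2 = byte 0 bit 2; 38 bits remain
Read 2: bits[2:4] width=2 -> value=0 (bin 00); offset now 4 = byte 0 bit 4; 36 bits remain
Read 3: bits[4:14] width=10 -> value=746 (bin 1011101010); offset now 14 = byte 1 bit 6; 26 bits remain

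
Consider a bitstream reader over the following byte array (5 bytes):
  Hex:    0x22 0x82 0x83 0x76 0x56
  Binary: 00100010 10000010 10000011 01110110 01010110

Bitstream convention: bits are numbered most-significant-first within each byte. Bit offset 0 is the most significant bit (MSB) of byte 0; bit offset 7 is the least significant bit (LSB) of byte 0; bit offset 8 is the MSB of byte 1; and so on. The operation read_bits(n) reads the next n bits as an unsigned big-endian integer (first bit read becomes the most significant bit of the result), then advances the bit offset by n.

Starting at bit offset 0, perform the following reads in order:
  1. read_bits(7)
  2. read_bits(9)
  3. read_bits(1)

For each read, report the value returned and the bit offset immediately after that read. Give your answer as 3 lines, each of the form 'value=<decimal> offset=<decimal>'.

Answer: value=17 offset=7
value=130 offset=16
value=1 offset=17

Derivation:
Read 1: bits[0:7] width=7 -> value=17 (bin 0010001); offset now 7 = byte 0 bit 7; 33 bits remain
Read 2: bits[7:16] width=9 -> value=130 (bin 010000010); offset now 16 = byte 2 bit 0; 24 bits remain
Read 3: bits[16:17] width=1 -> value=1 (bin 1); offset now 17 = byte 2 bit 1; 23 bits remain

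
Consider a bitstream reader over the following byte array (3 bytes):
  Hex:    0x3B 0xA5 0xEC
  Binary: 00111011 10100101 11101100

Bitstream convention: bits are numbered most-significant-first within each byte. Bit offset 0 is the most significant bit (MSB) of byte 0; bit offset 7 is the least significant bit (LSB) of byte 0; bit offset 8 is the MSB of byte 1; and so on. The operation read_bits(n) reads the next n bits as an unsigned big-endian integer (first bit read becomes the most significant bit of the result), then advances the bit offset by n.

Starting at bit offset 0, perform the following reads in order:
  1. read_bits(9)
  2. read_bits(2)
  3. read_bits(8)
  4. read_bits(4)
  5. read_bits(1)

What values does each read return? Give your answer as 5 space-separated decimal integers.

Read 1: bits[0:9] width=9 -> value=119 (bin 001110111); offset now 9 = byte 1 bit 1; 15 bits remain
Read 2: bits[9:11] width=2 -> value=1 (bin 01); offset now 11 = byte 1 bit 3; 13 bits remain
Read 3: bits[11:19] width=8 -> value=47 (bin 00101111); offset now 19 = byte 2 bit 3; 5 bits remain
Read 4: bits[19:23] width=4 -> value=6 (bin 0110); offset now 23 = byte 2 bit 7; 1 bits remain
Read 5: bits[23:24] width=1 -> value=0 (bin 0); offset now 24 = byte 3 bit 0; 0 bits remain

Answer: 119 1 47 6 0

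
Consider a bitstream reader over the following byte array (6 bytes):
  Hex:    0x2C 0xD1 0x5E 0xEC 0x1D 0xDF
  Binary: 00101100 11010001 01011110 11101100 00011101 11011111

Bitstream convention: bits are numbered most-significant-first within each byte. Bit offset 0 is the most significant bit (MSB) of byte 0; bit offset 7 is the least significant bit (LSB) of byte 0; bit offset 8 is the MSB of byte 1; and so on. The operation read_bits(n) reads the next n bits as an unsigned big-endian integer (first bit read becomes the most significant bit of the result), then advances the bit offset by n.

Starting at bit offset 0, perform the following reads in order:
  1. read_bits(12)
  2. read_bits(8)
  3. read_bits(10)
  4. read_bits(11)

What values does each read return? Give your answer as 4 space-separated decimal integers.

Answer: 717 21 955 59

Derivation:
Read 1: bits[0:12] width=12 -> value=717 (bin 001011001101); offset now 12 = byte 1 bit 4; 36 bits remain
Read 2: bits[12:20] width=8 -> value=21 (bin 00010101); offset now 20 = byte 2 bit 4; 28 bits remain
Read 3: bits[20:30] width=10 -> value=955 (bin 1110111011); offset now 30 = byte 3 bit 6; 18 bits remain
Read 4: bits[30:41] width=11 -> value=59 (bin 00000111011); offset now 41 = byte 5 bit 1; 7 bits remain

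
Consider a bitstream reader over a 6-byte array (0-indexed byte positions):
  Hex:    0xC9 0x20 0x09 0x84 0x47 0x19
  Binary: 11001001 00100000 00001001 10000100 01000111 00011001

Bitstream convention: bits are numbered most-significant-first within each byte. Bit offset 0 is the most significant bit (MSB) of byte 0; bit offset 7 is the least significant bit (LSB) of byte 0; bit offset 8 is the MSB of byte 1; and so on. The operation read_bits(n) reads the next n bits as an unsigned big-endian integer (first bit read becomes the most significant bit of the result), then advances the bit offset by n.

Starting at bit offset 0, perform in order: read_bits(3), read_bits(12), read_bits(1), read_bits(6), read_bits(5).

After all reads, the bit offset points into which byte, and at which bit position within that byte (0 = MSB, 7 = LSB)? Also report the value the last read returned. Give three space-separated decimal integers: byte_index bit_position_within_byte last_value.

Answer: 3 3 12

Derivation:
Read 1: bits[0:3] width=3 -> value=6 (bin 110); offset now 3 = byte 0 bit 3; 45 bits remain
Read 2: bits[3:15] width=12 -> value=1168 (bin 010010010000); offset now 15 = byte 1 bit 7; 33 bits remain
Read 3: bits[15:16] width=1 -> value=0 (bin 0); offset now 16 = byte 2 bit 0; 32 bits remain
Read 4: bits[16:22] width=6 -> value=2 (bin 000010); offset now 22 = byte 2 bit 6; 26 bits remain
Read 5: bits[22:27] width=5 -> value=12 (bin 01100); offset now 27 = byte 3 bit 3; 21 bits remain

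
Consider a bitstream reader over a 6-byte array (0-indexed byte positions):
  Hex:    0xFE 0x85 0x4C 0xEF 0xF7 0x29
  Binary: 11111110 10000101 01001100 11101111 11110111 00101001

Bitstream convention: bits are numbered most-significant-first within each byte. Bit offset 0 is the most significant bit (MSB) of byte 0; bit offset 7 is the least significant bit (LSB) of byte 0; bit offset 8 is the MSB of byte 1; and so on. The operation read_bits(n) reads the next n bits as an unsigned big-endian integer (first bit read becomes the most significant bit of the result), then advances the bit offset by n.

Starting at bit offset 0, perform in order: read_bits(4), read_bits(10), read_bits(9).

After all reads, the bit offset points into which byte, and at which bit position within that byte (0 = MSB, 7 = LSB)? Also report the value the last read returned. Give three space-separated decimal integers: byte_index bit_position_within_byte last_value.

Answer: 2 7 166

Derivation:
Read 1: bits[0:4] width=4 -> value=15 (bin 1111); offset now 4 = byte 0 bit 4; 44 bits remain
Read 2: bits[4:14] width=10 -> value=929 (bin 1110100001); offset now 14 = byte 1 bit 6; 34 bits remain
Read 3: bits[14:23] width=9 -> value=166 (bin 010100110); offset now 23 = byte 2 bit 7; 25 bits remain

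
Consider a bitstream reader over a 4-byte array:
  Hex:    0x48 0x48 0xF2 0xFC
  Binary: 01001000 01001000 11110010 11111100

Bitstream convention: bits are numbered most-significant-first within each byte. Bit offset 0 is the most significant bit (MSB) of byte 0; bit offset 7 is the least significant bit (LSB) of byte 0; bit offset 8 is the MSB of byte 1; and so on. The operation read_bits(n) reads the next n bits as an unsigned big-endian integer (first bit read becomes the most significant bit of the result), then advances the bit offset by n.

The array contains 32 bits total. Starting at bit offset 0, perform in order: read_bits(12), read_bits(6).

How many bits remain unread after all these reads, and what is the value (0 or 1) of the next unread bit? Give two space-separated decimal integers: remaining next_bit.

Read 1: bits[0:12] width=12 -> value=1156 (bin 010010000100); offset now 12 = byte 1 bit 4; 20 bits remain
Read 2: bits[12:18] width=6 -> value=35 (bin 100011); offset now 18 = byte 2 bit 2; 14 bits remain

Answer: 14 1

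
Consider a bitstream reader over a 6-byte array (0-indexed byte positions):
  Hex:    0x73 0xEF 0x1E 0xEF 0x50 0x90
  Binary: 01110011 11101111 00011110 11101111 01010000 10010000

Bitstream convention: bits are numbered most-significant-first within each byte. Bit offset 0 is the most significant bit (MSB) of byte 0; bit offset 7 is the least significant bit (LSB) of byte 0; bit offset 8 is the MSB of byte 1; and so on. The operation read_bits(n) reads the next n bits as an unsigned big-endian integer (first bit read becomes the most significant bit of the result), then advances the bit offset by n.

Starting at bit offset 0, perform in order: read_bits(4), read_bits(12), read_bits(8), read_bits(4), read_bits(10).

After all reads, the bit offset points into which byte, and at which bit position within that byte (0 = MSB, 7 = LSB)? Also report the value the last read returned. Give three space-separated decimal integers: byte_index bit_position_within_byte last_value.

Answer: 4 6 980

Derivation:
Read 1: bits[0:4] width=4 -> value=7 (bin 0111); offset now 4 = byte 0 bit 4; 44 bits remain
Read 2: bits[4:16] width=12 -> value=1007 (bin 001111101111); offset now 16 = byte 2 bit 0; 32 bits remain
Read 3: bits[16:24] width=8 -> value=30 (bin 00011110); offset now 24 = byte 3 bit 0; 24 bits remain
Read 4: bits[24:28] width=4 -> value=14 (bin 1110); offset now 28 = byte 3 bit 4; 20 bits remain
Read 5: bits[28:38] width=10 -> value=980 (bin 1111010100); offset now 38 = byte 4 bit 6; 10 bits remain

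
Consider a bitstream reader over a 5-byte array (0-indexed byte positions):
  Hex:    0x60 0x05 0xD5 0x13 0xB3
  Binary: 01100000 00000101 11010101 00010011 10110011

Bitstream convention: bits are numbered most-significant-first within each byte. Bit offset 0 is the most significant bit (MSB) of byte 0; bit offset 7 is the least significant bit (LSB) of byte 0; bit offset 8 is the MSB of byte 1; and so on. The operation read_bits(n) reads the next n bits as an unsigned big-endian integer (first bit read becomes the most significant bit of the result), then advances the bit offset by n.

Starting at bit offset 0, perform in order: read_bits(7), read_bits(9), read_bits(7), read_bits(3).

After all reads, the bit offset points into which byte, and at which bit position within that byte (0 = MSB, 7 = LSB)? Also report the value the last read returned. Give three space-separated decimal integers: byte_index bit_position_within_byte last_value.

Answer: 3 2 4

Derivation:
Read 1: bits[0:7] width=7 -> value=48 (bin 0110000); offset now 7 = byte 0 bit 7; 33 bits remain
Read 2: bits[7:16] width=9 -> value=5 (bin 000000101); offset now 16 = byte 2 bit 0; 24 bits remain
Read 3: bits[16:23] width=7 -> value=106 (bin 1101010); offset now 23 = byte 2 bit 7; 17 bits remain
Read 4: bits[23:26] width=3 -> value=4 (bin 100); offset now 26 = byte 3 bit 2; 14 bits remain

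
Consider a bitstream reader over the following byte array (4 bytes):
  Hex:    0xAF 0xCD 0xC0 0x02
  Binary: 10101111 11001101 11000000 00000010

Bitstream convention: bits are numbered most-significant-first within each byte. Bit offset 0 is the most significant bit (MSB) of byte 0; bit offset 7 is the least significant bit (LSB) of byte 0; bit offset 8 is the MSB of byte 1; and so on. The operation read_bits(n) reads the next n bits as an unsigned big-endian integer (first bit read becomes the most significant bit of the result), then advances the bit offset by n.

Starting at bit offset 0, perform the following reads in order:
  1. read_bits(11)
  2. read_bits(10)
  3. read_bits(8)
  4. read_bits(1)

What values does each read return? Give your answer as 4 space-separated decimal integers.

Answer: 1406 440 0 0

Derivation:
Read 1: bits[0:11] width=11 -> value=1406 (bin 10101111110); offset now 11 = byte 1 bit 3; 21 bits remain
Read 2: bits[11:21] width=10 -> value=440 (bin 0110111000); offset now 21 = byte 2 bit 5; 11 bits remain
Read 3: bits[21:29] width=8 -> value=0 (bin 00000000); offset now 29 = byte 3 bit 5; 3 bits remain
Read 4: bits[29:30] width=1 -> value=0 (bin 0); offset now 30 = byte 3 bit 6; 2 bits remain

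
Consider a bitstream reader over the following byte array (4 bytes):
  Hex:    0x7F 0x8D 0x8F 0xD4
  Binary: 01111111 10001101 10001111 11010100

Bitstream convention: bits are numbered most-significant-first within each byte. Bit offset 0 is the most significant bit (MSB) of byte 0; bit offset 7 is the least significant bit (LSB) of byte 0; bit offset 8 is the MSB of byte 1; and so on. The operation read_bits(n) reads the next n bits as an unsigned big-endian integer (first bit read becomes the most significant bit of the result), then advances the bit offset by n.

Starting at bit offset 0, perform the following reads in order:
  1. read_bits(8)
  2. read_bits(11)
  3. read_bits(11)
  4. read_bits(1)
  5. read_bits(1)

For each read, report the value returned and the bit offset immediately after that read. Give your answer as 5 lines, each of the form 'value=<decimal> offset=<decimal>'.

Answer: value=127 offset=8
value=1132 offset=19
value=1013 offset=30
value=0 offset=31
value=0 offset=32

Derivation:
Read 1: bits[0:8] width=8 -> value=127 (bin 01111111); offset now 8 = byte 1 bit 0; 24 bits remain
Read 2: bits[8:19] width=11 -> value=1132 (bin 10001101100); offset now 19 = byte 2 bit 3; 13 bits remain
Read 3: bits[19:30] width=11 -> value=1013 (bin 01111110101); offset now 30 = byte 3 bit 6; 2 bits remain
Read 4: bits[30:31] width=1 -> value=0 (bin 0); offset now 31 = byte 3 bit 7; 1 bits remain
Read 5: bits[31:32] width=1 -> value=0 (bin 0); offset now 32 = byte 4 bit 0; 0 bits remain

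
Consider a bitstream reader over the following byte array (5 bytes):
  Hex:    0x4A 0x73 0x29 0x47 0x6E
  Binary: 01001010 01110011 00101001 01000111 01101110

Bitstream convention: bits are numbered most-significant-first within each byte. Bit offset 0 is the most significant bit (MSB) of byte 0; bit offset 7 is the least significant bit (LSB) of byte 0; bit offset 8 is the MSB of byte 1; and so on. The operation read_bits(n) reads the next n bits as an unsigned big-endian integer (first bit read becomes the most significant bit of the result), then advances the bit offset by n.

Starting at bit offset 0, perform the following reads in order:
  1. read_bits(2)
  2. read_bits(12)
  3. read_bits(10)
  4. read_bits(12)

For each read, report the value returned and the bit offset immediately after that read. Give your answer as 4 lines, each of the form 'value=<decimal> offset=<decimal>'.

Answer: value=1 offset=2
value=668 offset=14
value=809 offset=24
value=1142 offset=36

Derivation:
Read 1: bits[0:2] width=2 -> value=1 (bin 01); offset now 2 = byte 0 bit 2; 38 bits remain
Read 2: bits[2:14] width=12 -> value=668 (bin 001010011100); offset now 14 = byte 1 bit 6; 26 bits remain
Read 3: bits[14:24] width=10 -> value=809 (bin 1100101001); offset now 24 = byte 3 bit 0; 16 bits remain
Read 4: bits[24:36] width=12 -> value=1142 (bin 010001110110); offset now 36 = byte 4 bit 4; 4 bits remain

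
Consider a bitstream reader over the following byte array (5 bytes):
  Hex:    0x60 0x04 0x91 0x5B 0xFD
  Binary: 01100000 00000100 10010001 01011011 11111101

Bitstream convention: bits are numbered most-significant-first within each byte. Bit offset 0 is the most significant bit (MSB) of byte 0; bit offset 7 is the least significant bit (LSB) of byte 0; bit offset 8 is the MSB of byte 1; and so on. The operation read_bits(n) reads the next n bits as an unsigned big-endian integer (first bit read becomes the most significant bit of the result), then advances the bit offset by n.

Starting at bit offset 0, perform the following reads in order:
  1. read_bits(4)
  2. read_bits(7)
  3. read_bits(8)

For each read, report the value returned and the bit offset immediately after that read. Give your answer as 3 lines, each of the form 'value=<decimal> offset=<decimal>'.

Read 1: bits[0:4] width=4 -> value=6 (bin 0110); offset now 4 = byte 0 bit 4; 36 bits remain
Read 2: bits[4:11] width=7 -> value=0 (bin 0000000); offset now 11 = byte 1 bit 3; 29 bits remain
Read 3: bits[11:19] width=8 -> value=36 (bin 00100100); offset now 19 = byte 2 bit 3; 21 bits remain

Answer: value=6 offset=4
value=0 offset=11
value=36 offset=19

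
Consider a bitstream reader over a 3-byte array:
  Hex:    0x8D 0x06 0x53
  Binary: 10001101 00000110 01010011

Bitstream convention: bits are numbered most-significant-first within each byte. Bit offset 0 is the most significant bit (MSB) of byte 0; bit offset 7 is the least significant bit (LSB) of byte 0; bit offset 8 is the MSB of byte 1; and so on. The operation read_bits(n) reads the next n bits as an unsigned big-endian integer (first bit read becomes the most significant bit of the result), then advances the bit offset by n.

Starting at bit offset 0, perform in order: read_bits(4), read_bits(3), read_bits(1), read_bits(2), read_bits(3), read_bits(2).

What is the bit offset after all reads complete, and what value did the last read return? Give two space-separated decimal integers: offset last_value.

Read 1: bits[0:4] width=4 -> value=8 (bin 1000); offset now 4 = byte 0 bit 4; 20 bits remain
Read 2: bits[4:7] width=3 -> value=6 (bin 110); offset now 7 = byte 0 bit 7; 17 bits remain
Read 3: bits[7:8] width=1 -> value=1 (bin 1); offset now 8 = byte 1 bit 0; 16 bits remain
Read 4: bits[8:10] width=2 -> value=0 (bin 00); offset now 10 = byte 1 bit 2; 14 bits remain
Read 5: bits[10:13] width=3 -> value=0 (bin 000); offset now 13 = byte 1 bit 5; 11 bits remain
Read 6: bits[13:15] width=2 -> value=3 (bin 11); offset now 15 = byte 1 bit 7; 9 bits remain

Answer: 15 3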